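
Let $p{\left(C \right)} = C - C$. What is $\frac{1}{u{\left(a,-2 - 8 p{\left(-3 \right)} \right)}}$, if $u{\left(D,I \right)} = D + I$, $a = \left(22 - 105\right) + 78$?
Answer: $- \frac{1}{7} \approx -0.14286$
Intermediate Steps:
$p{\left(C \right)} = 0$
$a = -5$ ($a = -83 + 78 = -5$)
$\frac{1}{u{\left(a,-2 - 8 p{\left(-3 \right)} \right)}} = \frac{1}{-5 - 2} = \frac{1}{-7} = - \frac{1}{7}$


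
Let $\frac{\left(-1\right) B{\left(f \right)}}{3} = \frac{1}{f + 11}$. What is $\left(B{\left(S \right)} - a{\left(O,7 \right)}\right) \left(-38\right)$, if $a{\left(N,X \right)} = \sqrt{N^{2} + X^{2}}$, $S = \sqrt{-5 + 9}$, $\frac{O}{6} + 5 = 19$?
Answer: $\frac{114}{13} + 266 \sqrt{145} \approx 3211.8$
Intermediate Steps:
$O = 84$ ($O = -30 + 6 \cdot 19 = -30 + 114 = 84$)
$S = 2$ ($S = \sqrt{4} = 2$)
$B{\left(f \right)} = - \frac{3}{11 + f}$ ($B{\left(f \right)} = - \frac{3}{f + 11} = - \frac{3}{11 + f}$)
$\left(B{\left(S \right)} - a{\left(O,7 \right)}\right) \left(-38\right) = \left(- \frac{3}{11 + 2} - \sqrt{84^{2} + 7^{2}}\right) \left(-38\right) = \left(- \frac{3}{13} - \sqrt{7056 + 49}\right) \left(-38\right) = \left(\left(-3\right) \frac{1}{13} - \sqrt{7105}\right) \left(-38\right) = \left(- \frac{3}{13} - 7 \sqrt{145}\right) \left(-38\right) = \frac{114}{13} + 266 \sqrt{145}$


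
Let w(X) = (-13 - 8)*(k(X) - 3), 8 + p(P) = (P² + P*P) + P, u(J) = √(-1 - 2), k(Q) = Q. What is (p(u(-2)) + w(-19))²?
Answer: (448 + I*√3)² ≈ 2.007e+5 + 1552.0*I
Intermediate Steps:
u(J) = I*√3 (u(J) = √(-3) = I*√3)
p(P) = -8 + P + 2*P² (p(P) = -8 + ((P² + P*P) + P) = -8 + ((P² + P²) + P) = -8 + (2*P² + P) = -8 + (P + 2*P²) = -8 + P + 2*P²)
w(X) = 63 - 21*X (w(X) = (-13 - 8)*(X - 3) = -21*(-3 + X) = 63 - 21*X)
(p(u(-2)) + w(-19))² = ((-8 + I*√3 + 2*(I*√3)²) + (63 - 21*(-19)))² = ((-8 + I*√3 + 2*(-3)) + (63 + 399))² = ((-8 + I*√3 - 6) + 462)² = ((-14 + I*√3) + 462)² = (448 + I*√3)²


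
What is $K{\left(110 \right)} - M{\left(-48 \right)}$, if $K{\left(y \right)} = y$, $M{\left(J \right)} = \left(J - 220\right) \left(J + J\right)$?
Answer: $-25618$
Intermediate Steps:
$M{\left(J \right)} = 2 J \left(-220 + J\right)$ ($M{\left(J \right)} = \left(-220 + J\right) 2 J = 2 J \left(-220 + J\right)$)
$K{\left(110 \right)} - M{\left(-48 \right)} = 110 - 2 \left(-48\right) \left(-220 - 48\right) = 110 - 2 \left(-48\right) \left(-268\right) = 110 - 25728 = -25618$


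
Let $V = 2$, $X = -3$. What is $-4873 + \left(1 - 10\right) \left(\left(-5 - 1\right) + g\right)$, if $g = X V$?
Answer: $-4765$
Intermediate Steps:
$g = -6$ ($g = \left(-3\right) 2 = -6$)
$-4873 + \left(1 - 10\right) \left(\left(-5 - 1\right) + g\right) = -4873 + \left(1 - 10\right) \left(\left(-5 - 1\right) - 6\right) = -4873 + \left(1 - 10\right) \left(-6 - 6\right) = -4873 - -108 = -4873 + 108 = -4765$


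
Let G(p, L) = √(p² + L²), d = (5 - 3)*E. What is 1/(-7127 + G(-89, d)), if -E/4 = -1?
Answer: -7127/50786144 - √7985/50786144 ≈ -0.00014209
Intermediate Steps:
E = 4 (E = -4*(-1) = 4)
d = 8 (d = (5 - 3)*4 = 2*4 = 8)
G(p, L) = √(L² + p²)
1/(-7127 + G(-89, d)) = 1/(-7127 + √(8² + (-89)²)) = 1/(-7127 + √(64 + 7921)) = 1/(-7127 + √7985)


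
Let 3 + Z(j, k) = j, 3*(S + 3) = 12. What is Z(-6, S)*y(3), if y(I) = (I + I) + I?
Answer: -81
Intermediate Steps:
S = 1 (S = -3 + (1/3)*12 = -3 + 4 = 1)
Z(j, k) = -3 + j
y(I) = 3*I (y(I) = 2*I + I = 3*I)
Z(-6, S)*y(3) = (-3 - 6)*(3*3) = -9*9 = -81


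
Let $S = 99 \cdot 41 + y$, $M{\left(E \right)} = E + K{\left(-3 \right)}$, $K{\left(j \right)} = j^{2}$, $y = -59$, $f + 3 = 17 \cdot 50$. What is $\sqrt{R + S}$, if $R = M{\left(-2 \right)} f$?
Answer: $\sqrt{9929} \approx 99.644$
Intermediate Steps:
$f = 847$ ($f = -3 + 17 \cdot 50 = -3 + 850 = 847$)
$M{\left(E \right)} = 9 + E$ ($M{\left(E \right)} = E + \left(-3\right)^{2} = E + 9 = 9 + E$)
$R = 5929$ ($R = \left(9 - 2\right) 847 = 7 \cdot 847 = 5929$)
$S = 4000$ ($S = 99 \cdot 41 - 59 = 4059 - 59 = 4000$)
$\sqrt{R + S} = \sqrt{5929 + 4000} = \sqrt{9929}$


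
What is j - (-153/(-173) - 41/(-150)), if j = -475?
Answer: -12356293/25950 ≈ -476.16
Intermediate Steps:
j - (-153/(-173) - 41/(-150)) = -475 - (-153/(-173) - 41/(-150)) = -475 - (-153*(-1/173) - 41*(-1/150)) = -475 - (153/173 + 41/150) = -475 - 1*30043/25950 = -475 - 30043/25950 = -12356293/25950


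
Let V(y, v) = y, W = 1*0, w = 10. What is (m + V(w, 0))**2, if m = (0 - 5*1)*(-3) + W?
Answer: 625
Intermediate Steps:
W = 0
m = 15 (m = (0 - 5*1)*(-3) + 0 = (0 - 5)*(-3) + 0 = -5*(-3) + 0 = 15 + 0 = 15)
(m + V(w, 0))**2 = (15 + 10)**2 = 25**2 = 625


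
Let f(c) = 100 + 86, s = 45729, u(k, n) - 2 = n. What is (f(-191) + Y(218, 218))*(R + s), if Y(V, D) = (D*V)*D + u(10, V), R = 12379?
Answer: 602035952904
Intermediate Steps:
u(k, n) = 2 + n
Y(V, D) = 2 + V + V*D² (Y(V, D) = (D*V)*D + (2 + V) = V*D² + (2 + V) = 2 + V + V*D²)
f(c) = 186
(f(-191) + Y(218, 218))*(R + s) = (186 + (2 + 218 + 218*218²))*(12379 + 45729) = (186 + (2 + 218 + 218*47524))*58108 = (186 + (2 + 218 + 10360232))*58108 = (186 + 10360452)*58108 = 10360638*58108 = 602035952904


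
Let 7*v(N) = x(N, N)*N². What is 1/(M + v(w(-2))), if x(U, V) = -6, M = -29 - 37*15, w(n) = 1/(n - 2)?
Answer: -56/32707 ≈ -0.0017122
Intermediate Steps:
w(n) = 1/(-2 + n)
M = -584 (M = -29 - 555 = -584)
v(N) = -6*N²/7 (v(N) = (-6*N²)/7 = -6*N²/7)
1/(M + v(w(-2))) = 1/(-584 - 6/(7*(-2 - 2)²)) = 1/(-584 - 6*(1/(-4))²/7) = 1/(-584 - 6*(-¼)²/7) = 1/(-584 - 6/7*1/16) = 1/(-584 - 3/56) = 1/(-32707/56) = -56/32707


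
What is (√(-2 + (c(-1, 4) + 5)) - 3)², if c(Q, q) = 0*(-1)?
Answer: (3 - √3)² ≈ 1.6077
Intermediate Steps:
c(Q, q) = 0
(√(-2 + (c(-1, 4) + 5)) - 3)² = (√(-2 + (0 + 5)) - 3)² = (√(-2 + 5) - 3)² = (√3 - 3)² = (-3 + √3)²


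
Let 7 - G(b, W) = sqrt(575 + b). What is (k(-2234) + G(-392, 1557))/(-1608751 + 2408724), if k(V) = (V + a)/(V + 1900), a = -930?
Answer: 2751/133595491 - sqrt(183)/799973 ≈ 3.6818e-6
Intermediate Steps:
G(b, W) = 7 - sqrt(575 + b)
k(V) = (-930 + V)/(1900 + V) (k(V) = (V - 930)/(V + 1900) = (-930 + V)/(1900 + V))
(k(-2234) + G(-392, 1557))/(-1608751 + 2408724) = ((-930 - 2234)/(1900 - 2234) + (7 - sqrt(575 - 392)))/(-1608751 + 2408724) = (-3164/(-334) + (7 - sqrt(183)))/799973 = (-1/334*(-3164) + (7 - sqrt(183)))*(1/799973) = (1582/167 + (7 - sqrt(183)))*(1/799973) = (2751/167 - sqrt(183))*(1/799973) = 2751/133595491 - sqrt(183)/799973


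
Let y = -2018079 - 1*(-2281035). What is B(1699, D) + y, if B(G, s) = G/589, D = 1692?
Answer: 154882783/589 ≈ 2.6296e+5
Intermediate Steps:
B(G, s) = G/589 (B(G, s) = G*(1/589) = G/589)
y = 262956 (y = -2018079 + 2281035 = 262956)
B(1699, D) + y = (1/589)*1699 + 262956 = 1699/589 + 262956 = 154882783/589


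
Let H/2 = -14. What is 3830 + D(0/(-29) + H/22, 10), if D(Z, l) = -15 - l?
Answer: 3805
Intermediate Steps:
H = -28 (H = 2*(-14) = -28)
3830 + D(0/(-29) + H/22, 10) = 3830 + (-15 - 1*10) = 3830 + (-15 - 10) = 3830 - 25 = 3805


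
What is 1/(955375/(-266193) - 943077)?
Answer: -266193/251041451236 ≈ -1.0604e-6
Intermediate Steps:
1/(955375/(-266193) - 943077) = 1/(955375*(-1/266193) - 943077) = 1/(-955375/266193 - 943077) = 1/(-251041451236/266193) = -266193/251041451236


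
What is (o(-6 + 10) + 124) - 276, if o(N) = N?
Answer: -148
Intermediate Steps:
(o(-6 + 10) + 124) - 276 = ((-6 + 10) + 124) - 276 = (4 + 124) - 276 = 128 - 276 = -148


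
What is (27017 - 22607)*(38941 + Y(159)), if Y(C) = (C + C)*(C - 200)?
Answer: 114232230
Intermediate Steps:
Y(C) = 2*C*(-200 + C) (Y(C) = (2*C)*(-200 + C) = 2*C*(-200 + C))
(27017 - 22607)*(38941 + Y(159)) = (27017 - 22607)*(38941 + 2*159*(-200 + 159)) = 4410*(38941 + 2*159*(-41)) = 4410*(38941 - 13038) = 4410*25903 = 114232230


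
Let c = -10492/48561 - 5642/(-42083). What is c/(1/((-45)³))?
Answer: 5089442847750/681197521 ≈ 7471.3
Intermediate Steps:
c = -167553674/2043592563 (c = -10492*1/48561 - 5642*(-1/42083) = -10492/48561 + 5642/42083 = -167553674/2043592563 ≈ -0.081990)
c/(1/((-45)³)) = -167553674*(-45)³/2043592563 = -167553674/(2043592563*(1/(-91125))) = -167553674/(2043592563*(-1/91125)) = -167553674/2043592563*(-91125) = 5089442847750/681197521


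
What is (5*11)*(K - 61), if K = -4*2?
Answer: -3795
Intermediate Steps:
K = -8
(5*11)*(K - 61) = (5*11)*(-8 - 61) = 55*(-69) = -3795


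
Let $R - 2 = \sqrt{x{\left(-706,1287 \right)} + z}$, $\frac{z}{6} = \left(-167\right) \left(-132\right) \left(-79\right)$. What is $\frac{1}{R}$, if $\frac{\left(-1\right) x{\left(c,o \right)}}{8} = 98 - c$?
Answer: $\frac{1}{5227646} - \frac{i \sqrt{2613822}}{5227646} \approx 1.9129 \cdot 10^{-7} - 0.00030927 i$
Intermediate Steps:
$z = -10448856$ ($z = 6 \left(-167\right) \left(-132\right) \left(-79\right) = 6 \cdot 22044 \left(-79\right) = 6 \left(-1741476\right) = -10448856$)
$x{\left(c,o \right)} = -784 + 8 c$ ($x{\left(c,o \right)} = - 8 \left(98 - c\right) = -784 + 8 c$)
$R = 2 + 2 i \sqrt{2613822}$ ($R = 2 + \sqrt{\left(-784 + 8 \left(-706\right)\right) - 10448856} = 2 + \sqrt{\left(-784 - 5648\right) - 10448856} = 2 + \sqrt{-6432 - 10448856} = 2 + \sqrt{-10455288} = 2 + 2 i \sqrt{2613822} \approx 2.0 + 3233.5 i$)
$\frac{1}{R} = \frac{1}{2 + 2 i \sqrt{2613822}}$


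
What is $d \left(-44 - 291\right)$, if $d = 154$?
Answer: $-51590$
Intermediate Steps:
$d \left(-44 - 291\right) = 154 \left(-44 - 291\right) = 154 \left(-335\right) = -51590$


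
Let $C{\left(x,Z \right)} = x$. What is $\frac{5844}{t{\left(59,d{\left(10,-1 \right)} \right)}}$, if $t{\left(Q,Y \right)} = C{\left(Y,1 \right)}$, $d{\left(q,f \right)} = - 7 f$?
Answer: $\frac{5844}{7} \approx 834.86$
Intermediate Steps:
$t{\left(Q,Y \right)} = Y$
$\frac{5844}{t{\left(59,d{\left(10,-1 \right)} \right)}} = \frac{5844}{\left(-7\right) \left(-1\right)} = \frac{5844}{7}$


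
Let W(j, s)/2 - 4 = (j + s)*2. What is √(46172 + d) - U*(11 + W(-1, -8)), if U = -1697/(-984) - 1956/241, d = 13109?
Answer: -25767359/237144 + √59281 ≈ 134.82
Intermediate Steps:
W(j, s) = 8 + 4*j + 4*s (W(j, s) = 8 + 2*((j + s)*2) = 8 + 2*(2*j + 2*s) = 8 + (4*j + 4*s) = 8 + 4*j + 4*s)
U = -1515727/237144 (U = -1697*(-1/984) - 1956*1/241 = 1697/984 - 1956/241 = -1515727/237144 ≈ -6.3916)
√(46172 + d) - U*(11 + W(-1, -8)) = √(46172 + 13109) - (-1515727)*(11 + (8 + 4*(-1) + 4*(-8)))/237144 = √59281 - (-1515727)*(11 + (8 - 4 - 32))/237144 = √59281 - (-1515727)*(11 - 28)/237144 = √59281 - (-1515727)*(-17)/237144 = √59281 - 1*25767359/237144 = √59281 - 25767359/237144 = -25767359/237144 + √59281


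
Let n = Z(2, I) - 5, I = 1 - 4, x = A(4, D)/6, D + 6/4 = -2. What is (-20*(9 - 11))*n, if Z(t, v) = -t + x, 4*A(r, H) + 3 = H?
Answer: -1745/6 ≈ -290.83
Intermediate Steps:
D = -7/2 (D = -3/2 - 2 = -7/2 ≈ -3.5000)
A(r, H) = -¾ + H/4
x = -13/48 (x = (-¾ + (¼)*(-7/2))/6 = (-¾ - 7/8)*(⅙) = -13/8*⅙ = -13/48 ≈ -0.27083)
I = -3
Z(t, v) = -13/48 - t (Z(t, v) = -t - 13/48 = -13/48 - t)
n = -349/48 (n = (-13/48 - 1*2) - 5 = (-13/48 - 2) - 5 = -109/48 - 5 = -349/48 ≈ -7.2708)
(-20*(9 - 11))*n = -20*(9 - 11)*(-349/48) = -20*(-2)*(-349/48) = 40*(-349/48) = -1745/6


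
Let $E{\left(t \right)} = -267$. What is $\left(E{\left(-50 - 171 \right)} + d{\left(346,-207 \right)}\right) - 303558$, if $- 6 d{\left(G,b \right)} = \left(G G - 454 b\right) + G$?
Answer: $- \frac{1018495}{3} \approx -3.395 \cdot 10^{5}$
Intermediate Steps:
$d{\left(G,b \right)} = - \frac{G}{6} - \frac{G^{2}}{6} + \frac{227 b}{3}$ ($d{\left(G,b \right)} = - \frac{\left(G G - 454 b\right) + G}{6} = - \frac{\left(G^{2} - 454 b\right) + G}{6} = - \frac{G + G^{2} - 454 b}{6} = - \frac{G}{6} - \frac{G^{2}}{6} + \frac{227 b}{3}$)
$\left(E{\left(-50 - 171 \right)} + d{\left(346,-207 \right)}\right) - 303558 = \left(-267 - \left(\frac{47162}{3} + \frac{59858}{3}\right)\right) - 303558 = \left(-267 - \frac{107020}{3}\right) - 303558 = - \frac{107821}{3} - 303558 = - \frac{1018495}{3}$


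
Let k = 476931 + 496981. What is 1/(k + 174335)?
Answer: 1/1148247 ≈ 8.7089e-7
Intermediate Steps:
k = 973912
1/(k + 174335) = 1/(973912 + 174335) = 1/1148247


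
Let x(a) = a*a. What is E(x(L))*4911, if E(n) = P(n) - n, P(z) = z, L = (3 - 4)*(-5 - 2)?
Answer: 0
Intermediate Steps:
L = 7 (L = -1*(-7) = 7)
x(a) = a**2
E(n) = 0 (E(n) = n - n = 0)
E(x(L))*4911 = 0*4911 = 0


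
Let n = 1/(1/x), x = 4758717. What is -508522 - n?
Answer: -5267239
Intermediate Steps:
n = 4758717 (n = 1/(1/4758717) = 4758717)
-508522 - n = -508522 - 1*4758717 = -508522 - 4758717 = -5267239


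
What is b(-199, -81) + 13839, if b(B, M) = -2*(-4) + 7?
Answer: 13854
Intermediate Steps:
b(B, M) = 15 (b(B, M) = 8 + 7 = 15)
b(-199, -81) + 13839 = 15 + 13839 = 13854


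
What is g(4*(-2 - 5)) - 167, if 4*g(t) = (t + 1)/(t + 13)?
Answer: -3331/20 ≈ -166.55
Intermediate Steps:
g(t) = (1 + t)/(4*(13 + t)) (g(t) = ((t + 1)/(t + 13))/4 = ((1 + t)/(13 + t))/4 = (1 + t)/(4*(13 + t)))
g(4*(-2 - 5)) - 167 = (1 + 4*(-2 - 5))/(4*(13 + 4*(-2 - 5))) - 167 = (1 + 4*(-7))/(4*(13 + 4*(-7))) - 167 = (1 - 28)/(4*(13 - 28)) - 167 = (¼)*(-27)/(-15) - 167 = (¼)*(-1/15)*(-27) - 167 = 9/20 - 167 = -3331/20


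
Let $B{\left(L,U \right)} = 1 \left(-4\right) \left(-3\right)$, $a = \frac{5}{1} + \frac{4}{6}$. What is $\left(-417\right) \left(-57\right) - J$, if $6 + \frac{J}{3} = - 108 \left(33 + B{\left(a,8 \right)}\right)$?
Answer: $38367$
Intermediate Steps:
$a = \frac{17}{3}$ ($a = 5 \cdot 1 + 4 \cdot \frac{1}{6} = 5 + \frac{2}{3} = \frac{17}{3} \approx 5.6667$)
$B{\left(L,U \right)} = 12$ ($B{\left(L,U \right)} = \left(-4\right) \left(-3\right) = 12$)
$J = -14598$ ($J = -18 + 3 \left(- 108 \left(33 + 12\right)\right) = -18 + 3 \left(\left(-108\right) 45\right) = -18 + 3 \left(-4860\right) = -18 - 14580 = -14598$)
$\left(-417\right) \left(-57\right) - J = \left(-417\right) \left(-57\right) - -14598 = 23769 + 14598 = 38367$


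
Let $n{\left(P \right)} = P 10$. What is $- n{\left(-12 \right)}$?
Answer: $120$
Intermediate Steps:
$n{\left(P \right)} = 10 P$
$- n{\left(-12 \right)} = - 10 \left(-12\right) = \left(-1\right) \left(-120\right) = 120$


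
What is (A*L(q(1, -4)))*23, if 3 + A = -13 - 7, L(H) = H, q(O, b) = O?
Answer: -529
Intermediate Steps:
A = -23 (A = -3 + (-13 - 7) = -3 - 20 = -23)
(A*L(q(1, -4)))*23 = -23*1*23 = -23*23 = -529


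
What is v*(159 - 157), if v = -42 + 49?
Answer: 14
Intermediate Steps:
v = 7
v*(159 - 157) = 7*(159 - 157) = 7*2 = 14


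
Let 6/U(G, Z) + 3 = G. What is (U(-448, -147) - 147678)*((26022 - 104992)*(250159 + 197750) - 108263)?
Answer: 57459492071699232/11 ≈ 5.2236e+15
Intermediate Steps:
U(G, Z) = 6/(-3 + G)
(U(-448, -147) - 147678)*((26022 - 104992)*(250159 + 197750) - 108263) = (6/(-3 - 448) - 147678)*((26022 - 104992)*(250159 + 197750) - 108263) = (6/(-451) - 147678)*(-78970*447909 - 108263) = (6*(-1/451) - 147678)*(-35371373730 - 108263) = (-6/451 - 147678)*(-35371481993) = -66602784/451*(-35371481993) = 57459492071699232/11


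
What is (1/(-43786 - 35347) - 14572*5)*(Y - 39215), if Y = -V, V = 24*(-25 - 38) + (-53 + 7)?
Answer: 217116343257317/79133 ≈ 2.7437e+9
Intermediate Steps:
V = -1558 (V = 24*(-63) - 46 = -1512 - 46 = -1558)
Y = 1558 (Y = -1*(-1558) = 1558)
(1/(-43786 - 35347) - 14572*5)*(Y - 39215) = (1/(-43786 - 35347) - 14572*5)*(1558 - 39215) = (1/(-79133) - 72860)*(-37657) = (-1/79133 - 72860)*(-37657) = -5765630381/79133*(-37657) = 217116343257317/79133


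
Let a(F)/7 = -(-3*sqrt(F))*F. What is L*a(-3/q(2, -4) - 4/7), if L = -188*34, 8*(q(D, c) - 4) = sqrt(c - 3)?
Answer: -153408*sqrt(7)*(-(74 + I*sqrt(7))/(32 + I*sqrt(7)))**(3/2)/7 ≈ 14229.0 + 2.0256e+5*I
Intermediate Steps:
q(D, c) = 4 + sqrt(-3 + c)/8 (q(D, c) = 4 + sqrt(c - 3)/8 = 4 + sqrt(-3 + c)/8)
a(F) = 21*F**(3/2) (a(F) = 7*(-(-3*sqrt(F))*F) = 7*(-(-3)*F**(3/2)) = 7*(3*F**(3/2)) = 21*F**(3/2))
L = -6392
L*a(-3/q(2, -4) - 4/7) = -134232*(-3/(4 + sqrt(-3 - 4)/8) - 4/7)**(3/2) = -134232*(-3/(4 + sqrt(-7)/8) - 4*1/7)**(3/2) = -134232*(-3/(4 + (I*sqrt(7))/8) - 4/7)**(3/2) = -134232*(-3/(4 + I*sqrt(7)/8) - 4/7)**(3/2) = -134232*(-4/7 - 3/(4 + I*sqrt(7)/8))**(3/2)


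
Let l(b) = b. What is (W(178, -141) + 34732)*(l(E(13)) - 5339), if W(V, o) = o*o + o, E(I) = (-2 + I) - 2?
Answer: -290335760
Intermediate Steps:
E(I) = -4 + I
W(V, o) = o + o² (W(V, o) = o² + o = o + o²)
(W(178, -141) + 34732)*(l(E(13)) - 5339) = (-141*(1 - 141) + 34732)*((-4 + 13) - 5339) = (-141*(-140) + 34732)*(9 - 5339) = (19740 + 34732)*(-5330) = 54472*(-5330) = -290335760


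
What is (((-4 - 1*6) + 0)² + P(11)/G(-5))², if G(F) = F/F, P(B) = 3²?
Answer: 11881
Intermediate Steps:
P(B) = 9
G(F) = 1
(((-4 - 1*6) + 0)² + P(11)/G(-5))² = (((-4 - 1*6) + 0)² + 9/1)² = (((-4 - 6) + 0)² + 9*1)² = ((-10 + 0)² + 9)² = ((-10)² + 9)² = (100 + 9)² = 109² = 11881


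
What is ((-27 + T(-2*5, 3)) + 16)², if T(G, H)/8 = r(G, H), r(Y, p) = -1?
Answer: 361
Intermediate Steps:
T(G, H) = -8 (T(G, H) = 8*(-1) = -8)
((-27 + T(-2*5, 3)) + 16)² = ((-27 - 8) + 16)² = (-35 + 16)² = (-19)² = 361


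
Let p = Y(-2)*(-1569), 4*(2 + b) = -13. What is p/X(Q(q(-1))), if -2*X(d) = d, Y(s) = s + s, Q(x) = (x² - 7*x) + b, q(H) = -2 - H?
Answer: -50208/11 ≈ -4564.4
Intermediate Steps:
b = -21/4 (b = -2 + (¼)*(-13) = -2 - 13/4 = -21/4 ≈ -5.2500)
Q(x) = -21/4 + x² - 7*x (Q(x) = (x² - 7*x) - 21/4 = -21/4 + x² - 7*x)
Y(s) = 2*s
p = 6276 (p = (2*(-2))*(-1569) = -4*(-1569) = 6276)
X(d) = -d/2
p/X(Q(q(-1))) = 6276/((-(-21/4 + (-2 - 1*(-1))² - 7*(-2 - 1*(-1)))/2)) = 6276/((-(-21/4 + (-2 + 1)² - 7*(-2 + 1))/2)) = 6276/((-(-21/4 + (-1)² - 7*(-1))/2)) = 6276/((-(-21/4 + 1 + 7)/2)) = 6276/((-½*11/4)) = 6276/(-11/8) = 6276*(-8/11) = -50208/11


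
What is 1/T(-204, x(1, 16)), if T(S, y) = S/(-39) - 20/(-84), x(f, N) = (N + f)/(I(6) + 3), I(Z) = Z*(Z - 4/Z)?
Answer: 273/1493 ≈ 0.18285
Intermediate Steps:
x(f, N) = N/35 + f/35 (x(f, N) = (N + f)/((-4 + 6²) + 3) = (N + f)/((-4 + 36) + 3) = (N + f)/(32 + 3) = (N + f)/35 = (N + f)*(1/35) = N/35 + f/35)
T(S, y) = 5/21 - S/39 (T(S, y) = S*(-1/39) - 20*(-1/84) = -S/39 + 5/21 = 5/21 - S/39)
1/T(-204, x(1, 16)) = 1/(5/21 - 1/39*(-204)) = 1/(5/21 + 68/13) = 1/(1493/273) = 273/1493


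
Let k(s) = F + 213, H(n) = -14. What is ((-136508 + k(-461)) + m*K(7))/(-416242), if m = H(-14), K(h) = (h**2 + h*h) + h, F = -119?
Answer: 68942/208121 ≈ 0.33126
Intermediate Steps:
K(h) = h + 2*h**2 (K(h) = (h**2 + h**2) + h = 2*h**2 + h = h + 2*h**2)
m = -14
k(s) = 94 (k(s) = -119 + 213 = 94)
((-136508 + k(-461)) + m*K(7))/(-416242) = ((-136508 + 94) - 98*(1 + 2*7))/(-416242) = (-136414 - 98*(1 + 14))*(-1/416242) = (-136414 - 98*15)*(-1/416242) = (-136414 - 14*105)*(-1/416242) = (-136414 - 1470)*(-1/416242) = -137884*(-1/416242) = 68942/208121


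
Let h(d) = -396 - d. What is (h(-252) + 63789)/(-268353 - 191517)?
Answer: -4243/30658 ≈ -0.13840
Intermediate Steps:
(h(-252) + 63789)/(-268353 - 191517) = ((-396 - 1*(-252)) + 63789)/(-268353 - 191517) = ((-396 + 252) + 63789)/(-459870) = (-144 + 63789)*(-1/459870) = 63645*(-1/459870) = -4243/30658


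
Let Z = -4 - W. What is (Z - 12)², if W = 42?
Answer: 3364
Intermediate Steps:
Z = -46 (Z = -4 - 1*42 = -4 - 42 = -46)
(Z - 12)² = (-46 - 12)² = (-58)² = 3364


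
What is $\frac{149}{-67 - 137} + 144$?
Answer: $\frac{29227}{204} \approx 143.27$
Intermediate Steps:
$\frac{149}{-67 - 137} + 144 = \frac{149}{-204} + 144 = 149 \left(- \frac{1}{204}\right) + 144 = - \frac{149}{204} + 144 = \frac{29227}{204}$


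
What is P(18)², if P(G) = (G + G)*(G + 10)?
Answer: 1016064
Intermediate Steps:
P(G) = 2*G*(10 + G) (P(G) = (2*G)*(10 + G) = 2*G*(10 + G))
P(18)² = (2*18*(10 + 18))² = (2*18*28)² = 1008² = 1016064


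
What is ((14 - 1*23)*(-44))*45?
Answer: 17820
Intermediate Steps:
((14 - 1*23)*(-44))*45 = ((14 - 23)*(-44))*45 = -9*(-44)*45 = 396*45 = 17820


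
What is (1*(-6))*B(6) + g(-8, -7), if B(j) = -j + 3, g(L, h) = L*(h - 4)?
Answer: 106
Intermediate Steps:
g(L, h) = L*(-4 + h)
B(j) = 3 - j
(1*(-6))*B(6) + g(-8, -7) = (1*(-6))*(3 - 1*6) - 8*(-4 - 7) = -6*(3 - 6) - 8*(-11) = -6*(-3) + 88 = 18 + 88 = 106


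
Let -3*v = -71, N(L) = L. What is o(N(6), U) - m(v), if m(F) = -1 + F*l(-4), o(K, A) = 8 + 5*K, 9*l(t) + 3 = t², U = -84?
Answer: 130/27 ≈ 4.8148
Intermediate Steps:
v = 71/3 (v = -⅓*(-71) = 71/3 ≈ 23.667)
l(t) = -⅓ + t²/9
m(F) = -1 + 13*F/9 (m(F) = -1 + F*(-⅓ + (⅑)*(-4)²) = -1 + F*(-⅓ + (⅑)*16) = -1 + F*(-⅓ + 16/9) = -1 + F*(13/9) = -1 + 13*F/9)
o(N(6), U) - m(v) = (8 + 5*6) - (-1 + (13/9)*(71/3)) = (8 + 30) - (-1 + 923/27) = 38 - 1*896/27 = 38 - 896/27 = 130/27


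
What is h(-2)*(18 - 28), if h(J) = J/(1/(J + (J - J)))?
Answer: -40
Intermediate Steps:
h(J) = J**2 (h(J) = J/(1/(J + 0)) = J/(1/J) = J*J = J**2)
h(-2)*(18 - 28) = (-2)**2*(18 - 28) = 4*(-10) = -40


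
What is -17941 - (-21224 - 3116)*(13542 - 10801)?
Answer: 66697999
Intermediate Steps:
-17941 - (-21224 - 3116)*(13542 - 10801) = -17941 - (-24340)*2741 = -17941 - 1*(-66715940) = -17941 + 66715940 = 66697999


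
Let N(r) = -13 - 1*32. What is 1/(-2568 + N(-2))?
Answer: -1/2613 ≈ -0.00038270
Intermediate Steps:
N(r) = -45 (N(r) = -13 - 32 = -45)
1/(-2568 + N(-2)) = 1/(-2568 - 45) = 1/(-2613) = -1/2613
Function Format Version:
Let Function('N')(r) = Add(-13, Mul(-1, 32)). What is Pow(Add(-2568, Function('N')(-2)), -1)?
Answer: Rational(-1, 2613) ≈ -0.00038270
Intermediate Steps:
Function('N')(r) = -45 (Function('N')(r) = Add(-13, -32) = -45)
Pow(Add(-2568, Function('N')(-2)), -1) = Pow(Add(-2568, -45), -1) = Pow(-2613, -1) = Rational(-1, 2613)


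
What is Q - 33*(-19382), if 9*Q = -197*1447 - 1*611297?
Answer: 4860098/9 ≈ 5.4001e+5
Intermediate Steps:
Q = -896356/9 (Q = (-197*1447 - 1*611297)/9 = (-285059 - 611297)/9 = (⅑)*(-896356) = -896356/9 ≈ -99595.)
Q - 33*(-19382) = -896356/9 - 33*(-19382) = -896356/9 + 639606 = 4860098/9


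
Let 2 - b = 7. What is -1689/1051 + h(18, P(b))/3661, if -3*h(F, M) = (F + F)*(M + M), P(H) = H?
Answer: -6057309/3847711 ≈ -1.5743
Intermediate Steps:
b = -5 (b = 2 - 1*7 = 2 - 7 = -5)
h(F, M) = -4*F*M/3 (h(F, M) = -(F + F)*(M + M)/3 = -2*F*2*M/3 = -4*F*M/3)
-1689/1051 + h(18, P(b))/3661 = -1689/1051 - 4/3*18*(-5)/3661 = -1689*1/1051 + 120*(1/3661) = -1689/1051 + 120/3661 = -6057309/3847711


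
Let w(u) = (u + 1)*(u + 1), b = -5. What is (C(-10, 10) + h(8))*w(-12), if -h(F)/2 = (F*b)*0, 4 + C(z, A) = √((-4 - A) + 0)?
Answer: -484 + 121*I*√14 ≈ -484.0 + 452.74*I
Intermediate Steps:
w(u) = (1 + u)² (w(u) = (1 + u)*(1 + u) = (1 + u)²)
C(z, A) = -4 + √(-4 - A) (C(z, A) = -4 + √((-4 - A) + 0) = -4 + √(-4 - A))
h(F) = 0 (h(F) = -2*F*(-5)*0 = -2*(-5*F)*0 = -2*0 = 0)
(C(-10, 10) + h(8))*w(-12) = ((-4 + √(-4 - 1*10)) + 0)*(1 - 12)² = ((-4 + √(-4 - 10)) + 0)*(-11)² = ((-4 + √(-14)) + 0)*121 = ((-4 + I*√14) + 0)*121 = (-4 + I*√14)*121 = -484 + 121*I*√14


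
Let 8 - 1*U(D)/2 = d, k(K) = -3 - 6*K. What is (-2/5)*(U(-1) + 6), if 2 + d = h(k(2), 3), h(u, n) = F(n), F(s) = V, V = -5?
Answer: -72/5 ≈ -14.400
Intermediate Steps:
F(s) = -5
k(K) = -3 - 6*K
h(u, n) = -5
d = -7 (d = -2 - 5 = -7)
U(D) = 30 (U(D) = 16 - 2*(-7) = 16 + 14 = 30)
(-2/5)*(U(-1) + 6) = (-2/5)*(30 + 6) = -2*⅕*36 = -⅖*36 = -72/5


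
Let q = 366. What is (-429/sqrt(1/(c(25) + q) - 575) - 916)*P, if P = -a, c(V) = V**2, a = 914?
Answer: 837224 - 196053*I*sqrt(35293474)/71228 ≈ 8.3722e+5 - 16352.0*I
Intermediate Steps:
P = -914 (P = -1*914 = -914)
(-429/sqrt(1/(c(25) + q) - 575) - 916)*P = (-429/sqrt(1/(25**2 + 366) - 575) - 916)*(-914) = (-429/sqrt(1/(625 + 366) - 575) - 916)*(-914) = (-429/sqrt(1/991 - 575) - 916)*(-914) = (-429*(-I*sqrt(35293474)/142456) - 916)*(-914) = (-(-429)*I*sqrt(35293474)/142456 - 916)*(-914) = (429*I*sqrt(35293474)/142456 - 916)*(-914) = (-916 + 429*I*sqrt(35293474)/142456)*(-914) = 837224 - 196053*I*sqrt(35293474)/71228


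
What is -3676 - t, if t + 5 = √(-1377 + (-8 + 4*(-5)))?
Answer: -3671 - I*√1405 ≈ -3671.0 - 37.483*I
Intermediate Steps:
t = -5 + I*√1405 (t = -5 + √(-1377 + (-8 + 4*(-5))) = -5 + √(-1377 + (-8 - 20)) = -5 + √(-1377 - 28) = -5 + √(-1405) = -5 + I*√1405 ≈ -5.0 + 37.483*I)
-3676 - t = -3676 - (-5 + I*√1405) = -3676 + (5 - I*√1405) = -3671 - I*√1405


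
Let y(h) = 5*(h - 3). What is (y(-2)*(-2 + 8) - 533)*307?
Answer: -209681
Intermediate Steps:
y(h) = -15 + 5*h (y(h) = 5*(-3 + h) = -15 + 5*h)
(y(-2)*(-2 + 8) - 533)*307 = ((-15 + 5*(-2))*(-2 + 8) - 533)*307 = ((-15 - 10)*6 - 533)*307 = (-25*6 - 533)*307 = (-150 - 533)*307 = -683*307 = -209681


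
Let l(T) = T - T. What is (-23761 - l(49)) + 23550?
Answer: -211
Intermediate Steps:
l(T) = 0
(-23761 - l(49)) + 23550 = (-23761 - 1*0) + 23550 = (-23761 + 0) + 23550 = -23761 + 23550 = -211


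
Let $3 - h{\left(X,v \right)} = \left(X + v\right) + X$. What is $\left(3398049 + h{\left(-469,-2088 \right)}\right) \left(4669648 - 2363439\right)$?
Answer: $7843596693302$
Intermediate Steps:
$h{\left(X,v \right)} = 3 - v - 2 X$ ($h{\left(X,v \right)} = 3 - \left(\left(X + v\right) + X\right) = 3 - \left(v + 2 X\right) = 3 - v - 2 X$)
$\left(3398049 + h{\left(-469,-2088 \right)}\right) \left(4669648 - 2363439\right) = \left(3398049 - -3029\right) \left(4669648 - 2363439\right) = \left(3398049 + \left(3 + 2088 + 938\right)\right) 2306209 = \left(3398049 + 3029\right) 2306209 = 3401078 \cdot 2306209 = 7843596693302$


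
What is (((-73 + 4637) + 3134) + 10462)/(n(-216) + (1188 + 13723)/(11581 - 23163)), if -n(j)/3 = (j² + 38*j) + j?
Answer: -210329120/1328423983 ≈ -0.15833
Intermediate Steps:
n(j) = -117*j - 3*j² (n(j) = -3*((j² + 38*j) + j) = -3*(j² + 39*j) = -117*j - 3*j²)
(((-73 + 4637) + 3134) + 10462)/(n(-216) + (1188 + 13723)/(11581 - 23163)) = (((-73 + 4637) + 3134) + 10462)/(-3*(-216)*(39 - 216) + (1188 + 13723)/(11581 - 23163)) = ((4564 + 3134) + 10462)/(-3*(-216)*(-177) + 14911/(-11582)) = (7698 + 10462)/(-114696 + 14911*(-1/11582)) = 18160/(-114696 - 14911/11582) = 18160/(-1328423983/11582) = 18160*(-11582/1328423983) = -210329120/1328423983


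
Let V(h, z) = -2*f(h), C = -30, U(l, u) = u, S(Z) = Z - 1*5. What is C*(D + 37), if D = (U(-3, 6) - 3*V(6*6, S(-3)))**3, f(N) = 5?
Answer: -1400790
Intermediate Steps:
S(Z) = -5 + Z (S(Z) = Z - 5 = -5 + Z)
V(h, z) = -10 (V(h, z) = -2*5 = -10)
D = 46656 (D = (6 - 3*(-10))**3 = (6 + 30)**3 = 36**3 = 46656)
C*(D + 37) = -30*(46656 + 37) = -30*46693 = -1400790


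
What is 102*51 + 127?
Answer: 5329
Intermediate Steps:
102*51 + 127 = 5202 + 127 = 5329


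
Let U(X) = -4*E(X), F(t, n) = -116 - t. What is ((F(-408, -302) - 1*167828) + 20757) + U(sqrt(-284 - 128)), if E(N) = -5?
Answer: -146759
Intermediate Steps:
U(X) = 20 (U(X) = -4*(-5) = 20)
((F(-408, -302) - 1*167828) + 20757) + U(sqrt(-284 - 128)) = (((-116 - 1*(-408)) - 1*167828) + 20757) + 20 = (((-116 + 408) - 167828) + 20757) + 20 = ((292 - 167828) + 20757) + 20 = (-167536 + 20757) + 20 = -146779 + 20 = -146759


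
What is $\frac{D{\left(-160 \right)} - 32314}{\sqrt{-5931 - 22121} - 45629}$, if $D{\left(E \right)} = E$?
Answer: $\frac{1481756146}{2082033693} + \frac{64948 i \sqrt{7013}}{2082033693} \approx 0.71169 + 0.0026123 i$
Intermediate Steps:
$\frac{D{\left(-160 \right)} - 32314}{\sqrt{-5931 - 22121} - 45629} = \frac{-160 - 32314}{\sqrt{-5931 - 22121} - 45629} = - \frac{32474}{\sqrt{-28052} - 45629} = - \frac{32474}{2 i \sqrt{7013} - 45629} = - \frac{32474}{-45629 + 2 i \sqrt{7013}}$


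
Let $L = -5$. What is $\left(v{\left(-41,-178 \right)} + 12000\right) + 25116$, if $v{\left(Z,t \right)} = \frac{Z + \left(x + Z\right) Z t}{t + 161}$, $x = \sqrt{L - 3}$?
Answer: $\frac{930231}{17} - \frac{14596 i \sqrt{2}}{17} \approx 54720.0 - 1214.2 i$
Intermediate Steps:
$x = 2 i \sqrt{2}$ ($x = \sqrt{-5 - 3} = \sqrt{-8} = 2 i \sqrt{2} \approx 2.8284 i$)
$v{\left(Z,t \right)} = \frac{Z + Z t \left(Z + 2 i \sqrt{2}\right)}{161 + t}$ ($v{\left(Z,t \right)} = \frac{Z + \left(2 i \sqrt{2} + Z\right) Z t}{t + 161} = \frac{Z + \left(Z + 2 i \sqrt{2}\right) Z t}{161 + t} = \frac{Z + Z t \left(Z + 2 i \sqrt{2}\right)}{161 + t}$)
$\left(v{\left(-41,-178 \right)} + 12000\right) + 25116 = \left(- \frac{41 \left(1 - -7298 + 2 i \left(-178\right) \sqrt{2}\right)}{161 - 178} + 12000\right) + 25116 = \left(- \frac{41 \left(1 + 7298 - 356 i \sqrt{2}\right)}{-17} + 12000\right) + 25116 = \left(\left(-41\right) \left(- \frac{1}{17}\right) \left(7299 - 356 i \sqrt{2}\right) + 12000\right) + 25116 = \left(\left(\frac{299259}{17} - \frac{14596 i \sqrt{2}}{17}\right) + 12000\right) + 25116 = \left(\frac{503259}{17} - \frac{14596 i \sqrt{2}}{17}\right) + 25116 = \frac{930231}{17} - \frac{14596 i \sqrt{2}}{17}$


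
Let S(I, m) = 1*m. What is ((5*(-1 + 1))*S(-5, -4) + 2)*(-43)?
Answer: -86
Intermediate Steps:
S(I, m) = m
((5*(-1 + 1))*S(-5, -4) + 2)*(-43) = ((5*(-1 + 1))*(-4) + 2)*(-43) = ((5*0)*(-4) + 2)*(-43) = (0*(-4) + 2)*(-43) = (0 + 2)*(-43) = 2*(-43) = -86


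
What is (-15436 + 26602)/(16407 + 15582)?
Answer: 3722/10663 ≈ 0.34906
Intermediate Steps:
(-15436 + 26602)/(16407 + 15582) = 11166/31989 = 11166*(1/31989) = 3722/10663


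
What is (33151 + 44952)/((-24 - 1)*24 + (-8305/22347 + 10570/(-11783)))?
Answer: -20565668092203/158322886205 ≈ -129.90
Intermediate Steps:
(33151 + 44952)/((-24 - 1)*24 + (-8305/22347 + 10570/(-11783))) = 78103/(-25*24 + (-8305*1/22347 + 10570*(-1/11783))) = 78103/(-600 + (-8305/22347 - 10570/11783)) = 78103/(-600 - 334065605/263314701) = 78103/(-158322886205/263314701) = 78103*(-263314701/158322886205) = -20565668092203/158322886205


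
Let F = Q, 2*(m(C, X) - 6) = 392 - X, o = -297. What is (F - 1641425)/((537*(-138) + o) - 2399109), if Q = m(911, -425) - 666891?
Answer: 1538601/1649008 ≈ 0.93305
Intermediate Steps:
m(C, X) = 202 - X/2 (m(C, X) = 6 + (392 - X)/2 = 6 + (196 - X/2) = 202 - X/2)
Q = -1332953/2 (Q = (202 - 1/2*(-425)) - 666891 = (202 + 425/2) - 666891 = 829/2 - 666891 = -1332953/2 ≈ -6.6648e+5)
F = -1332953/2 ≈ -6.6648e+5
(F - 1641425)/((537*(-138) + o) - 2399109) = (-1332953/2 - 1641425)/((537*(-138) - 297) - 2399109) = -4615803/(2*((-74106 - 297) - 2399109)) = -4615803/(2*(-74403 - 2399109)) = -4615803/2/(-2473512) = -4615803/2*(-1/2473512) = 1538601/1649008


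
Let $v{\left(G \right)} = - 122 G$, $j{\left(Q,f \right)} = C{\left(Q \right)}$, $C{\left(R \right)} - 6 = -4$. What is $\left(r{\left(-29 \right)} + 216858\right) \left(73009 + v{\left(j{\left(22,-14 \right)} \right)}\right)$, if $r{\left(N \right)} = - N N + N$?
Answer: $15716366820$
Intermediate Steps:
$C{\left(R \right)} = 2$ ($C{\left(R \right)} = 6 - 4 = 2$)
$j{\left(Q,f \right)} = 2$
$r{\left(N \right)} = N - N^{2}$ ($r{\left(N \right)} = - N^{2} + N = N - N^{2}$)
$\left(r{\left(-29 \right)} + 216858\right) \left(73009 + v{\left(j{\left(22,-14 \right)} \right)}\right) = \left(- 29 \left(1 - -29\right) + 216858\right) \left(73009 - 244\right) = \left(- 29 \left(1 + 29\right) + 216858\right) \left(73009 - 244\right) = \left(\left(-29\right) 30 + 216858\right) 72765 = \left(-870 + 216858\right) 72765 = 215988 \cdot 72765 = 15716366820$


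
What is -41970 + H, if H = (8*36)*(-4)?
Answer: -43122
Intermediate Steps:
H = -1152 (H = 288*(-4) = -1152)
-41970 + H = -41970 - 1152 = -43122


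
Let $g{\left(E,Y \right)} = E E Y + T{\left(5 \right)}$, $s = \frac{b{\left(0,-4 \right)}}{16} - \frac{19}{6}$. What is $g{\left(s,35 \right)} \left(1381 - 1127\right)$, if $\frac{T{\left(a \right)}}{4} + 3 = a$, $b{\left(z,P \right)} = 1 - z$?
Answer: $\frac{101024309}{1152} \approx 87695.0$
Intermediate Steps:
$T{\left(a \right)} = -12 + 4 a$
$s = - \frac{149}{48}$ ($s = \frac{1 - 0}{16} - \frac{19}{6} = \left(1 + 0\right) \frac{1}{16} - \frac{19}{6} = 1 \cdot \frac{1}{16} - \frac{19}{6} = \frac{1}{16} - \frac{19}{6} = - \frac{149}{48} \approx -3.1042$)
$g{\left(E,Y \right)} = 8 + Y E^{2}$ ($g{\left(E,Y \right)} = E E Y + \left(-12 + 4 \cdot 5\right) = E^{2} Y + \left(-12 + 20\right) = Y E^{2} + 8 = 8 + Y E^{2}$)
$g{\left(s,35 \right)} \left(1381 - 1127\right) = \left(8 + 35 \left(- \frac{149}{48}\right)^{2}\right) \left(1381 - 1127\right) = \left(8 + 35 \cdot \frac{22201}{2304}\right) 254 = \left(8 + \frac{777035}{2304}\right) 254 = \frac{795467}{2304} \cdot 254 = \frac{101024309}{1152}$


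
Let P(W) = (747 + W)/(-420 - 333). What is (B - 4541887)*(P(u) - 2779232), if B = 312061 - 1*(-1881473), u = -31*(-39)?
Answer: 1638182600155052/251 ≈ 6.5266e+12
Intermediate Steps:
u = 1209
B = 2193534 (B = 312061 + 1881473 = 2193534)
P(W) = -249/251 - W/753 (P(W) = (747 + W)/(-753) = (747 + W)*(-1/753) = -249/251 - W/753)
(B - 4541887)*(P(u) - 2779232) = (2193534 - 4541887)*((-249/251 - 1/753*1209) - 2779232) = -2348353*((-249/251 - 403/251) - 2779232) = -2348353*(-652/251 - 2779232) = -2348353*(-697587884/251) = 1638182600155052/251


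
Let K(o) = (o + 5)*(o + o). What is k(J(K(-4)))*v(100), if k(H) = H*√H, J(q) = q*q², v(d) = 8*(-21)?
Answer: 1376256*I*√2 ≈ 1.9463e+6*I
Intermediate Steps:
v(d) = -168
K(o) = 2*o*(5 + o) (K(o) = (5 + o)*(2*o) = 2*o*(5 + o))
J(q) = q³
k(H) = H^(3/2)
k(J(K(-4)))*v(100) = ((2*(-4)*(5 - 4))³)^(3/2)*(-168) = ((2*(-4)*1)³)^(3/2)*(-168) = ((-8)³)^(3/2)*(-168) = (-512)^(3/2)*(-168) = -8192*I*√2*(-168) = 1376256*I*√2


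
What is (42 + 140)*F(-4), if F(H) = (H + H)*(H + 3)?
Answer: 1456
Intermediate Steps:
F(H) = 2*H*(3 + H) (F(H) = (2*H)*(3 + H) = 2*H*(3 + H))
(42 + 140)*F(-4) = (42 + 140)*(2*(-4)*(3 - 4)) = 182*(2*(-4)*(-1)) = 182*8 = 1456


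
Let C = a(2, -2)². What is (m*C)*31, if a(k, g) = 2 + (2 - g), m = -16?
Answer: -17856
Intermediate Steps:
a(k, g) = 4 - g
C = 36 (C = (4 - 1*(-2))² = (4 + 2)² = 6² = 36)
(m*C)*31 = -16*36*31 = -576*31 = -17856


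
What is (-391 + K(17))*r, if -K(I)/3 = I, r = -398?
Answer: 175916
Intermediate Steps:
K(I) = -3*I
(-391 + K(17))*r = (-391 - 3*17)*(-398) = (-391 - 51)*(-398) = -442*(-398) = 175916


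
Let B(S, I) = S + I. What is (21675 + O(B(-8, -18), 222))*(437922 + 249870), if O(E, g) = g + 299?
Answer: 15266231232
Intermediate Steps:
B(S, I) = I + S
O(E, g) = 299 + g
(21675 + O(B(-8, -18), 222))*(437922 + 249870) = (21675 + (299 + 222))*(437922 + 249870) = (21675 + 521)*687792 = 22196*687792 = 15266231232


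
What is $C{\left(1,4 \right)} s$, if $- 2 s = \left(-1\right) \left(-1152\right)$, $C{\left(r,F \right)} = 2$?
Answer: $-1152$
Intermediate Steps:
$s = -576$ ($s = - \frac{\left(-1\right) \left(-1152\right)}{2} = \left(- \frac{1}{2}\right) 1152 = -576$)
$C{\left(1,4 \right)} s = 2 \left(-576\right) = -1152$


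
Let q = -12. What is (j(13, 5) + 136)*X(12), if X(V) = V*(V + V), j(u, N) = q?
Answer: 35712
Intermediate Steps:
j(u, N) = -12
X(V) = 2*V² (X(V) = V*(2*V) = 2*V²)
(j(13, 5) + 136)*X(12) = (-12 + 136)*(2*12²) = 124*(2*144) = 124*288 = 35712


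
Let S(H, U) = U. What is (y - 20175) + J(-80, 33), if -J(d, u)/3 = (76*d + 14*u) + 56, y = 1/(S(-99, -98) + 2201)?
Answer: -7337366/2103 ≈ -3489.0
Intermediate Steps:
y = 1/2103 (y = 1/(-98 + 2201) = 1/2103 ≈ 0.00047551)
J(d, u) = -168 - 228*d - 42*u (J(d, u) = -3*((76*d + 14*u) + 56) = -3*((14*u + 76*d) + 56) = -3*(56 + 14*u + 76*d) = -168 - 228*d - 42*u)
(y - 20175) + J(-80, 33) = (1/2103 - 20175) + (-168 - 228*(-80) - 42*33) = -42428024/2103 + (-168 + 18240 - 1386) = -42428024/2103 + 16686 = -7337366/2103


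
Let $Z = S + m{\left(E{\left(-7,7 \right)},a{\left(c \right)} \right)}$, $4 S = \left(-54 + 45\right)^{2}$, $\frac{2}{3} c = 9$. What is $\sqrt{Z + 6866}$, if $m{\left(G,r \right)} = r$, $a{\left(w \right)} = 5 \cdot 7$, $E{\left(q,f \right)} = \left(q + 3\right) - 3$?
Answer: $\frac{7 \sqrt{565}}{2} \approx 83.194$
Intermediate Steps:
$c = \frac{27}{2}$ ($c = \frac{3}{2} \cdot 9 = \frac{27}{2} \approx 13.5$)
$E{\left(q,f \right)} = q$ ($E{\left(q,f \right)} = \left(3 + q\right) - 3 = q$)
$a{\left(w \right)} = 35$
$S = \frac{81}{4}$ ($S = \frac{\left(-54 + 45\right)^{2}}{4} = \frac{\left(-9\right)^{2}}{4} = \frac{1}{4} \cdot 81 = \frac{81}{4} \approx 20.25$)
$Z = \frac{221}{4}$ ($Z = \frac{81}{4} + 35 = \frac{221}{4} \approx 55.25$)
$\sqrt{Z + 6866} = \sqrt{\frac{221}{4} + 6866} = \sqrt{\frac{27685}{4}} = \frac{7 \sqrt{565}}{2}$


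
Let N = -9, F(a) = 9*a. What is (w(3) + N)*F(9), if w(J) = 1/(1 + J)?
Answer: -2835/4 ≈ -708.75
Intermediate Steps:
(w(3) + N)*F(9) = (1/(1 + 3) - 9)*(9*9) = (1/4 - 9)*81 = (¼ - 9)*81 = -35/4*81 = -2835/4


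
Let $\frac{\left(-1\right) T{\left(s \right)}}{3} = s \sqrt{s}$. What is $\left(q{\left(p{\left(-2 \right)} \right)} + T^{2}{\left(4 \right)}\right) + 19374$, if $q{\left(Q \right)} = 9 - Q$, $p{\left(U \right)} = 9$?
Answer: $19950$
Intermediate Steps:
$T{\left(s \right)} = - 3 s^{\frac{3}{2}}$ ($T{\left(s \right)} = - 3 s \sqrt{s} = - 3 s^{\frac{3}{2}}$)
$\left(q{\left(p{\left(-2 \right)} \right)} + T^{2}{\left(4 \right)}\right) + 19374 = \left(\left(9 - 9\right) + \left(- 3 \cdot 4^{\frac{3}{2}}\right)^{2}\right) + 19374 = \left(\left(9 - 9\right) + \left(\left(-3\right) 8\right)^{2}\right) + 19374 = \left(0 + \left(-24\right)^{2}\right) + 19374 = \left(0 + 576\right) + 19374 = 576 + 19374 = 19950$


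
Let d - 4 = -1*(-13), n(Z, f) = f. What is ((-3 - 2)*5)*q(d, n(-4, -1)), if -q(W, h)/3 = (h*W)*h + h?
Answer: 1200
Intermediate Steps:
d = 17 (d = 4 - 1*(-13) = 4 + 13 = 17)
q(W, h) = -3*h - 3*W*h² (q(W, h) = -3*((h*W)*h + h) = -3*((W*h)*h + h) = -3*(W*h² + h) = -3*(h + W*h²) = -3*h - 3*W*h²)
((-3 - 2)*5)*q(d, n(-4, -1)) = ((-3 - 2)*5)*(-3*(-1)*(1 + 17*(-1))) = (-5*5)*(-3*(-1)*(1 - 17)) = -(-75)*(-1)*(-16) = -25*(-48) = 1200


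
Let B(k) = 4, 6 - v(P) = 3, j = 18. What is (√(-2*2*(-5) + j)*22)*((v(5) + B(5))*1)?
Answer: 154*√38 ≈ 949.32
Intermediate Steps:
v(P) = 3 (v(P) = 6 - 1*3 = 6 - 3 = 3)
(√(-2*2*(-5) + j)*22)*((v(5) + B(5))*1) = (√(-2*2*(-5) + 18)*22)*((3 + 4)*1) = (√(-4*(-5) + 18)*22)*(7*1) = (√(20 + 18)*22)*7 = (√38*22)*7 = (22*√38)*7 = 154*√38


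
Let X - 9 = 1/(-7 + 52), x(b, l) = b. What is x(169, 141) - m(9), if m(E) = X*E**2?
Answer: -2809/5 ≈ -561.80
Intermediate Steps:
X = 406/45 (X = 9 + 1/(-7 + 52) = 9 + 1/45 = 406/45 ≈ 9.0222)
m(E) = 406*E**2/45
x(169, 141) - m(9) = 169 - 406*9**2/45 = 169 - 406*81/45 = 169 - 1*3654/5 = 169 - 3654/5 = -2809/5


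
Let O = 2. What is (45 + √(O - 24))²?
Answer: (45 + I*√22)² ≈ 2003.0 + 422.14*I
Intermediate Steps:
(45 + √(O - 24))² = (45 + √(2 - 24))² = (45 + √(-22))² = (45 + I*√22)²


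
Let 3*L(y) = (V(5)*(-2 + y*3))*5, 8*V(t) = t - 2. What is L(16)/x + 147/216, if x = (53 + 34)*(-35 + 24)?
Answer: 14941/22968 ≈ 0.65051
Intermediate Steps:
V(t) = -¼ + t/8 (V(t) = (t - 2)/8 = (-2 + t)/8 = -¼ + t/8)
x = -957 (x = 87*(-11) = -957)
L(y) = -5/4 + 15*y/8 (L(y) = (((-¼ + (⅛)*5)*(-2 + y*3))*5)/3 = (((-¼ + 5/8)*(-2 + 3*y))*5)/3 = ((3*(-2 + 3*y)/8)*5)/3 = ((-¾ + 9*y/8)*5)/3 = (-15/4 + 45*y/8)/3 = -5/4 + 15*y/8)
L(16)/x + 147/216 = (-5/4 + (15/8)*16)/(-957) + 147/216 = (-5/4 + 30)*(-1/957) + 147*(1/216) = (115/4)*(-1/957) + 49/72 = -115/3828 + 49/72 = 14941/22968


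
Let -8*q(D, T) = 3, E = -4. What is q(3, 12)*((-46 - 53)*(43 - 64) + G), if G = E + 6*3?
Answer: -6279/8 ≈ -784.88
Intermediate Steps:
q(D, T) = -3/8 (q(D, T) = -⅛*3 = -3/8)
G = 14 (G = -4 + 6*3 = -4 + 18 = 14)
q(3, 12)*((-46 - 53)*(43 - 64) + G) = -3*((-46 - 53)*(43 - 64) + 14)/8 = -3*(-99*(-21) + 14)/8 = -3*(2079 + 14)/8 = -3/8*2093 = -6279/8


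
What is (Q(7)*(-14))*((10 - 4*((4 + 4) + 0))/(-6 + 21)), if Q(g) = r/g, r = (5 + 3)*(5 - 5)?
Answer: 0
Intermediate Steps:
r = 0 (r = 8*0 = 0)
Q(g) = 0 (Q(g) = 0/g = 0)
(Q(7)*(-14))*((10 - 4*((4 + 4) + 0))/(-6 + 21)) = (0*(-14))*((10 - 4*((4 + 4) + 0))/(-6 + 21)) = 0*((10 - 4*(8 + 0))/15) = 0*((10 - 4*8)*(1/15)) = 0*((10 - 32)*(1/15)) = 0*(-22*1/15) = 0*(-22/15) = 0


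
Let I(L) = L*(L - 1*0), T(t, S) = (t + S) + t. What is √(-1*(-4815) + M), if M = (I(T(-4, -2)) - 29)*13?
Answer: √5738 ≈ 75.750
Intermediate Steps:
T(t, S) = S + 2*t (T(t, S) = (S + t) + t = S + 2*t)
I(L) = L² (I(L) = L*(L + 0) = L*L = L²)
M = 923 (M = ((-2 + 2*(-4))² - 29)*13 = ((-2 - 8)² - 29)*13 = ((-10)² - 29)*13 = (100 - 29)*13 = 71*13 = 923)
√(-1*(-4815) + M) = √(-1*(-4815) + 923) = √(4815 + 923) = √5738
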